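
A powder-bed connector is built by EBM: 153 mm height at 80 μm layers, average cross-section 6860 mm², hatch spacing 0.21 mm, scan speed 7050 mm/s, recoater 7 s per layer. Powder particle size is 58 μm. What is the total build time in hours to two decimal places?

Layer count = ceil(153 / 0.08) = 1913.
Scan path per layer = 6860 / 0.21, so 32666.7 mm.
Per-layer scan time: 32666.7 / 7050 → 4.6336 s.
Layer cycle: 4.6336 + 7 → 11.6336 s.
1913 layers × 11.6336 s/layer = 22255.0768 s, i.e. 6.18 hours.

6.18 hours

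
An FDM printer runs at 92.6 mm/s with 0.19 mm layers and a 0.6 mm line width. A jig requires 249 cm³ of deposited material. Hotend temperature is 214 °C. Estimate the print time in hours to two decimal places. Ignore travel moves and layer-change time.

6.55 hours

Bead cross-section = 0.19 × 0.6, so 0.114 mm².
Total extruded path = 249000/0.114 = 2184210.5 mm.
Time extruding = 2184210.5 / 92.6 = 23587.6 s.
Converting: 23587.6 s = 6.55 hours.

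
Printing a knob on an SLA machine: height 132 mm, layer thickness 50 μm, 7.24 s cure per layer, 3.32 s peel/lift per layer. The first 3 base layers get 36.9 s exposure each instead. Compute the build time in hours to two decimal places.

7.77 hours

Layer count = ceil(132 / 0.05) = 2640.
Base layers = 3 × (36.9 + 3.32) = 120.66 s.
Normal layers = 2637 × (7.24 + 3.32), so 27846.72 s.
Total = 120.66 + 27846.72 = 27967.38 s = 7.77 hours.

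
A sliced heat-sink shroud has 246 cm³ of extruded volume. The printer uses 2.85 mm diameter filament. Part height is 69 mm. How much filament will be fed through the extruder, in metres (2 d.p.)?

Filament cross-section = π × (2.85/2)² = 6.3794 mm².
Length = 246 cm³ / 6.3794 mm² = 246000 / 6.3794 = 38561.62 mm = 38.56 m.

38.56 m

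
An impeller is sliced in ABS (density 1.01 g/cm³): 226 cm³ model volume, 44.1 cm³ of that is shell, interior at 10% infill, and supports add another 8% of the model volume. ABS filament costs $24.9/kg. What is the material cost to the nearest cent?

Infill region: 226 − 44.1 → 181.9 cm³.
Infill volume = 0.10 × 181.9 = 18.19 cm³.
Support: 0.08 × 226 → 18.08 cm³.
Total printed volume = 44.1 + 18.19 + 18.08 = 80.37 cm³.
Mass: 80.37 × 1.01 → 81.1737 g.
At $24.9/kg: 81.1737/1000 × 24.9 = $2.02.

$2.02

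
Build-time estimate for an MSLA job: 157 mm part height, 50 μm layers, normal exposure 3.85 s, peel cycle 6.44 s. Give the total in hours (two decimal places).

8.98 hours

Layer count = ceil(157 / 0.05) = 3140.
Per-layer time = 3.85 + 6.44 = 10.29 s.
Total = 3140 × 10.29 = 32310.6 s = 8.98 hours.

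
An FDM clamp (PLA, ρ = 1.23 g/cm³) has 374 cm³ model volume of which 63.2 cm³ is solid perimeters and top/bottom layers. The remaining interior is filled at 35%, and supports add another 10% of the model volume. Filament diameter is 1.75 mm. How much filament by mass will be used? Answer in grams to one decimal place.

257.5 g

Infill region = 374 − 63.2 = 310.8 cm³.
Infill deposited = 0.35 × 310.8 = 108.78 cm³.
Support = 0.10 × 374 = 37.4 cm³.
Total printed volume = 63.2 + 108.78 + 37.4, so 209.38 cm³.
Mass = 209.38 × 1.23, so 257.5374 g.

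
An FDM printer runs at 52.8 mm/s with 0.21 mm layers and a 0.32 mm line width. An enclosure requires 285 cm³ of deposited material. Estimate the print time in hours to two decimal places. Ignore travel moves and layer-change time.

22.31 hours

Line area = 0.21 × 0.32, so 0.0672 mm².
Toolpath length = 285 cm³ / 0.0672 mm² = 285000 / 0.0672 = 4241071.4 mm.
Print-move time = 4241071.4 / 52.8 = 80323.3 s.
That's 80323.3 s → 22.31 hours.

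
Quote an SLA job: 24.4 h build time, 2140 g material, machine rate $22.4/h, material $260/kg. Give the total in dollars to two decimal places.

Machine cost = 22.4 × 24.4, so $546.56.
Material cost: 260 × 2140/1000 → $556.40.
Job cost: 546.56 + 556.40 = $1102.96.

$1102.96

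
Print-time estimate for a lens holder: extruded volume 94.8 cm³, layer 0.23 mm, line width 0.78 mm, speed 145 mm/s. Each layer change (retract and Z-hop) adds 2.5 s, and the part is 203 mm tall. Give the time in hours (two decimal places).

1.63 hours

Bead cross-section = 0.23 × 0.78, so 0.1794 mm².
Toolpath length = 94.8 cm³ / 0.1794 mm² = 94800 / 0.1794 = 528428.1 mm.
Extrusion time = 528428.1 / 145, so 3644.3 s.
Layer count = ceil(203 / 0.23) = 883.
Z-hop total = 883 × 2.5, so 2207.5 s.
Total = 3644.3 + 2207.5 = 5851.8 s = 1.63 hours.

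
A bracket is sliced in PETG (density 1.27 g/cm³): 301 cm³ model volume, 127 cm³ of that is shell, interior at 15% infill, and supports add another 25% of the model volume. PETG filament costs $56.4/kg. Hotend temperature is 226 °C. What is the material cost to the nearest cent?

Interior volume = 301 − 127 = 174 cm³.
Infill volume = 0.15 × 174, so 26.1 cm³.
Support: 0.25 × 301 → 75.25 cm³.
Total printed volume = 127 + 26.1 + 75.25, so 228.35 cm³.
Mass = 228.35 × 1.27 = 290.0045 g.
Cost = 290.0045 g / 1000 × $56.4/kg = $16.36.

$16.36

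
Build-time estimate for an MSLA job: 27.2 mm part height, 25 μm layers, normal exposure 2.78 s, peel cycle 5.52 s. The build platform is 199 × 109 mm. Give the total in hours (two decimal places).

2.51 hours

Number of layers: 27.2 / 0.025 → 1088 (rounded up).
Per-layer time = 2.78 + 5.52, so 8.3 s.
Total = 1088 × 8.3 = 9030.4 s = 2.51 hours.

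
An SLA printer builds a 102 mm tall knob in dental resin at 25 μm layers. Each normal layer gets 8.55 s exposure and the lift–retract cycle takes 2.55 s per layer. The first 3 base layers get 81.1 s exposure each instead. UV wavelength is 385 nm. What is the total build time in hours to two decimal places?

12.64 hours

Layers = ⌈102/0.025⌉ = 4080.
Bottom layers: 3 × (81.1 + 2.55) → 250.95 s.
Normal layers: 4077 × (8.55 + 2.55) → 45254.7 s.
Sum: 250.95 + 45254.7 = 45505.65 s → 12.64 hours.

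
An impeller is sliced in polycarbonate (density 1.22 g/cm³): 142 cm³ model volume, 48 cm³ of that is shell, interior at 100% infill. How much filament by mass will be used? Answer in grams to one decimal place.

173.2 g

Volume inside the shell = 142 − 48 = 94 cm³.
Deposited infill: 1.00 × 94 → 94 cm³.
Total extruded = 48 + 94, so 142 cm³.
Mass = 142 × 1.22, so 173.24 g.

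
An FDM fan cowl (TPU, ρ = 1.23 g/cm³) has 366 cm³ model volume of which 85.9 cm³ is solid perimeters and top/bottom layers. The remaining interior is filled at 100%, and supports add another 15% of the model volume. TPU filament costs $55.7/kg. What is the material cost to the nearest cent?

$28.84

Infill region = 366 − 85.9 = 280.1 cm³.
Infill volume = 1.00 × 280.1 = 280.1 cm³.
Support: 0.15 × 366 → 54.9 cm³.
Total printed volume = 85.9 + 280.1 + 54.9 = 420.9 cm³.
Mass: 420.9 × 1.23 → 517.707 g.
Cost = 517.707 g / 1000 × $55.7/kg = $28.84.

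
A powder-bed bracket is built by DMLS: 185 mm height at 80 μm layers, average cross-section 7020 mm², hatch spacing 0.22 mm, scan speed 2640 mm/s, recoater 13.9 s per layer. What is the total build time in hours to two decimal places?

16.70 hours

Layers = ⌈185/0.08⌉ = 2313.
Hatch length per layer = 7020 / 0.22 = 31909.1 mm.
Per-layer scan time = 31909.1 / 2640 = 12.0868 s.
Time per layer = 12.0868 + 13.9 = 25.9868 s.
Total: 2313 × 25.9868 s = 60107.4684 s → 16.70 hours.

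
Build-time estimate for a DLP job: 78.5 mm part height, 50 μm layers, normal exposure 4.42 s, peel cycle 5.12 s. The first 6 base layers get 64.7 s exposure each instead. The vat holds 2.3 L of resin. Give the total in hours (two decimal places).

Layer count = ceil(78.5 / 0.05) = 1570.
Bottom layers = 6 × (64.7 + 5.12) = 418.92 s.
Regular layers: 1564 × (4.42 + 5.12) → 14920.56 s.
Total = 418.92 + 14920.56 = 15339.48 s = 4.26 hours.

4.26 hours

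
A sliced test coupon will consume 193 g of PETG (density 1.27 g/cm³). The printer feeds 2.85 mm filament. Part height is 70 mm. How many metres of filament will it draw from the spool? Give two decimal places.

Volume = 193 g / 1.27 g·cm⁻³ = 151.9685 cm³ = 151968.5 mm³.
Cross-section of 2.85 mm filament: π·(2.85/2)² = 6.3794 mm².
L = V/A = 151968.5/6.3794 = 23821.75 mm → 23.82 m.

23.82 m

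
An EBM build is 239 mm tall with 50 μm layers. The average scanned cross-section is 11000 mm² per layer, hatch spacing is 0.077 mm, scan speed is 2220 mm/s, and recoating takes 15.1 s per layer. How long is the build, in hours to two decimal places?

Layer count = ceil(239 / 0.05) = 4780.
Per-layer scan distance = 11000 / 0.077 = 142857.1 mm.
Beam time per layer = 142857.1 / 2220 = 64.35 s.
Layer cycle: 64.35 + 15.1 → 79.45 s.
4780 layers × 79.45 s/layer = 379771 s, i.e. 105.49 hours.

105.49 hours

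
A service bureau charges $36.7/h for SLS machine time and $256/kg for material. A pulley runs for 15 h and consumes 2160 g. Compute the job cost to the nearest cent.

Machine-time cost = 36.7 × 15, so $550.50.
Feedstock cost = 256 × 2160/1000 = $552.96.
Total = 550.50 + 552.96 = $1103.46.

$1103.46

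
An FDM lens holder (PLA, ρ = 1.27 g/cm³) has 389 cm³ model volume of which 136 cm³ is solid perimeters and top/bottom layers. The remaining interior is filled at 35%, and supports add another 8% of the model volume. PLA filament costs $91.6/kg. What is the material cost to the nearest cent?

$29.74

Interior volume = 389 − 136, so 253 cm³.
Infill volume = 0.35 × 253 = 88.55 cm³.
Support: 0.08 × 389 → 31.12 cm³.
Total printed volume: 136 + 88.55 + 31.12 → 255.67 cm³.
Mass = 255.67 × 1.27 = 324.7009 g.
Cost = 324.7009 g / 1000 × $91.6/kg = $29.74.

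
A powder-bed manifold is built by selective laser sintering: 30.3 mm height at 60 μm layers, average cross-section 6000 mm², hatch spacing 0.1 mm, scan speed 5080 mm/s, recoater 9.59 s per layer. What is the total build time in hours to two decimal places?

3.00 hours

Number of layers: 30.3 / 0.06 → 505 (rounded up).
Hatch length per layer: 6000 / 0.1 → 60000 mm.
Scan time per layer = 60000 / 5080 = 11.811 s.
Per-layer time: 11.811 + 9.59 → 21.401 s.
505 layers × 21.401 s/layer = 10807.505 s, i.e. 3.00 hours.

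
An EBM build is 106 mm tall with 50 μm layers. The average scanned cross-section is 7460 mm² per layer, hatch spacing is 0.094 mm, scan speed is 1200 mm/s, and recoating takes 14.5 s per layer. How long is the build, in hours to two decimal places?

47.48 hours

Layers = ⌈106/0.05⌉ = 2120.
Hatch length per layer: 7460 / 0.094 → 79361.7 mm.
Per-layer scan time = 79361.7 / 1200 = 66.1348 s.
Time per layer: 66.1348 + 14.5 → 80.6348 s.
Total: 2120 × 80.6348 s = 170945.776 s → 47.48 hours.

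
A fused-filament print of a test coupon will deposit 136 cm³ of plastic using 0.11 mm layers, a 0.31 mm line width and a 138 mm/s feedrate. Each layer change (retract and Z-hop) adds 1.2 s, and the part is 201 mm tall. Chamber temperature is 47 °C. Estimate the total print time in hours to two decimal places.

8.64 hours

Bead cross-section = 0.11 × 0.31, so 0.0341 mm².
Total extruded path = 136000/0.0341 = 3988269.8 mm.
Print-move time: 3988269.8 / 138 → 28900.5 s.
Number of layers: 201 / 0.11 → 1828 (rounded up).
Non-print overhead = 1828 × 1.2, so 2193.6 s.
Total = 28900.5 + 2193.6 = 31094.1 s = 8.64 hours.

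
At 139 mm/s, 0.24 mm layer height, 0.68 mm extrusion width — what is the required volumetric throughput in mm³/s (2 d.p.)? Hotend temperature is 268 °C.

22.68

A = 0.24 × 0.68 = 0.1632 mm².
Q = v·A = 139 × 0.1632 = 22.68 mm³/s.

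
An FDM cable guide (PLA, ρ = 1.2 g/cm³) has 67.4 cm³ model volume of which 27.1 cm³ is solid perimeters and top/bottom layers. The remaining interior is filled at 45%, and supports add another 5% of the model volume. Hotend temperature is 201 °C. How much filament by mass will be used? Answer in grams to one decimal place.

Infill region = 67.4 − 27.1 = 40.3 cm³.
Deposited infill: 0.45 × 40.3 → 18.135 cm³.
Support: 0.05 × 67.4 → 3.37 cm³.
Total printed volume = 27.1 + 18.135 + 3.37, so 48.605 cm³.
Mass = 48.605 × 1.2, so 58.326 g.

58.3 g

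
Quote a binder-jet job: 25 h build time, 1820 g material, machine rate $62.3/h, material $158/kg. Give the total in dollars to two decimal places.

$1845.06

Time charge = 62.3 × 25 = $1557.50.
Material cost: 158 × 1820/1000 → $287.56.
Job cost: 1557.50 + 287.56 = $1845.06.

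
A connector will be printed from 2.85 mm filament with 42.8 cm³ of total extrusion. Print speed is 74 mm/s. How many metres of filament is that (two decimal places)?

A = π r² = π × 1.425² = 6.3794 mm².
Length = 42.8 cm³ / 6.3794 mm² = 42800 / 6.3794 = 6709.09 mm = 6.71 m.

6.71 m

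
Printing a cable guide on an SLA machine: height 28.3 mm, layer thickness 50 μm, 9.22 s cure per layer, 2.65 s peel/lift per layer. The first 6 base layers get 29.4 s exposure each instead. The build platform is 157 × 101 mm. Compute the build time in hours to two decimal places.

1.90 hours

Layer count = ceil(28.3 / 0.05) = 566.
Burn-in layers = 6 × (29.4 + 2.65) = 192.3 s.
Normal layers = 560 × (9.22 + 2.65) = 6647.2 s.
Sum: 192.3 + 6647.2 = 6839.5 s → 1.90 hours.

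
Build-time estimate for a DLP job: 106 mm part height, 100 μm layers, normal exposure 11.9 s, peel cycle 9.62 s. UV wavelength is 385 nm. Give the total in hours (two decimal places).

6.34 hours

Layers = ⌈106/0.1⌉ = 1060.
Per-layer time = 11.9 + 9.62 = 21.52 s.
Build time: 1060 × 21.52 s = 22811.2 s, i.e. 6.34 hours.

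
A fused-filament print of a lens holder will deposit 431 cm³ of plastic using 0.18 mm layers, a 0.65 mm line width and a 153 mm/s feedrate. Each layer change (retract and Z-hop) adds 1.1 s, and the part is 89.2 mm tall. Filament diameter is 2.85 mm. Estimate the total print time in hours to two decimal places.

6.84 hours

Extrusion cross-section = 0.18 × 0.65 = 0.117 mm².
Total extruded path = 431000/0.117 = 3683760.7 mm.
Time extruding = 3683760.7 / 153 = 24076.9 s.
Layers = ⌈89.2/0.18⌉ = 496.
Non-print overhead = 496 × 1.1 = 545.6 s.
Total = 24076.9 + 545.6 = 24622.5 s = 6.84 hours.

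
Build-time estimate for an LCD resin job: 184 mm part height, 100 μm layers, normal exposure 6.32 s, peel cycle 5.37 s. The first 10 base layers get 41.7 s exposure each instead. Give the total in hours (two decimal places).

Layers = ⌈184/0.1⌉ = 1840.
Bottom layers: 10 × (41.7 + 5.37) → 470.7 s.
Regular layers = 1830 × (6.32 + 5.37) = 21392.7 s.
Sum: 470.7 + 21392.7 = 21863.4 s → 6.07 hours.

6.07 hours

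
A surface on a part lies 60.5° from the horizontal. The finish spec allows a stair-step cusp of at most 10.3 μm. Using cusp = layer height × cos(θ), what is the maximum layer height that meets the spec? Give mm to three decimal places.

0.021 mm

Layer height = cusp / cos(60.5°) = 0.0103 / 0.4924 = 0.021 mm.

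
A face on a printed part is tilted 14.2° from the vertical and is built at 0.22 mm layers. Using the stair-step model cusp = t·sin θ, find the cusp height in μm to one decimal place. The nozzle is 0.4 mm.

54.0 μm

sin(14.2°) = 0.2453, so cusp = 0.22 × 0.2453 = 0.053966 mm → 54.0 μm.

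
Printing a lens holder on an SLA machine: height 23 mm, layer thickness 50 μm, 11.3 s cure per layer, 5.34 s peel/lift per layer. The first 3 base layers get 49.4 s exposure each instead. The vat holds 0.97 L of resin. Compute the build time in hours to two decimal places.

2.16 hours

Layers = ⌈23/0.05⌉ = 460.
Base layers = 3 × (49.4 + 5.34) = 164.22 s.
Normal layers: 457 × (11.3 + 5.34) → 7604.48 s.
Sum: 164.22 + 7604.48 = 7768.7 s → 2.16 hours.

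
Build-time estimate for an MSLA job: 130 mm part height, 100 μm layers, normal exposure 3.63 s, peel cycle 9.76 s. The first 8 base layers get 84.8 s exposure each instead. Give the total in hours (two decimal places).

Layer count = ceil(130 / 0.1) = 1300.
Base layers = 8 × (84.8 + 9.76), so 756.48 s.
Remaining layers = 1292 × (3.63 + 9.76), so 17299.88 s.
Sum: 756.48 + 17299.88 = 18056.36 s → 5.02 hours.

5.02 hours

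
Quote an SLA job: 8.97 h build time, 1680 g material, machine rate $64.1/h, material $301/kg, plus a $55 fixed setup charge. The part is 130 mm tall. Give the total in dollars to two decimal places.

Machine-time cost = 64.1 × 8.97 = $574.977.
Material cost = 301 × 1680/1000, so $505.68.
Total = 574.977 + 505.68 + 55 = 1135.657 ≈ $1135.66.

$1135.66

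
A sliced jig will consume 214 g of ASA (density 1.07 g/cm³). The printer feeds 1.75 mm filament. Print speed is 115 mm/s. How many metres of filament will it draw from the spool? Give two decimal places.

83.15 m

Extruded volume: 214/1.07 = 200 cm³ (200000 mm³).
Filament cross-section = π × (1.75/2)² = 2.4053 mm².
L = V/A = 200000/2.4053 = 83149.71 mm → 83.15 m.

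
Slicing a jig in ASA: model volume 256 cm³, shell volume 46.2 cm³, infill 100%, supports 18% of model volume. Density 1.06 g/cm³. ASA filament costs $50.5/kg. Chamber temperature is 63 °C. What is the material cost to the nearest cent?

Interior volume = 256 − 46.2 = 209.8 cm³.
Deposited infill = 1.00 × 209.8 = 209.8 cm³.
Support = 0.18 × 256, so 46.08 cm³.
Total printed volume = 46.2 + 209.8 + 46.08 = 302.08 cm³.
Mass = 302.08 × 1.06 = 320.2048 g.
Cost = 320.2048 g / 1000 × $50.5/kg = $16.17.

$16.17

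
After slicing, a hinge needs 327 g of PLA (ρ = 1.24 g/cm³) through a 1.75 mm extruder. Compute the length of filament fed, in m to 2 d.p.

Extruded volume: 327/1.24 = 263.7097 cm³ (263709.7 mm³).
Cross-section of 1.75 mm filament: π·(1.75/2)² = 2.4053 mm².
L = V/A = 263709.7/2.4053 = 109636.93 mm → 109.64 m.

109.64 m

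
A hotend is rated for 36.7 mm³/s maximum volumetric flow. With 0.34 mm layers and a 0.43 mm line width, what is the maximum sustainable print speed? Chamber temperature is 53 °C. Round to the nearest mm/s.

251 mm/s

Extrusion cross-section: 0.34 × 0.43 → 0.1462 mm².
Max speed = 36.7 / 0.1462 = 251.03 ≈ 251 mm/s.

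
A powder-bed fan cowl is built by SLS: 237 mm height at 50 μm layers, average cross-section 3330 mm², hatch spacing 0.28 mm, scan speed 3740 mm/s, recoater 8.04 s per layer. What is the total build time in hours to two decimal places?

14.77 hours

Layer count = ceil(237 / 0.05) = 4740.
Scan path per layer = 3330 / 0.28 = 11892.9 mm.
Scan time per layer = 11892.9 / 3740, so 3.1799 s.
Time per layer: 3.1799 + 8.04 → 11.2199 s.
Build time = 4740 × 11.2199 = 53182.326 s = 14.77 hours.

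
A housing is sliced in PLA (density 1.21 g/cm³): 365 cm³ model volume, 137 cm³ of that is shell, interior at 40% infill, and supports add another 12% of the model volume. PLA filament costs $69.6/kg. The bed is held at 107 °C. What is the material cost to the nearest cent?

$22.91

Infill region: 365 − 137 → 228 cm³.
Deposited infill = 0.40 × 228 = 91.2 cm³.
Support = 0.12 × 365 = 43.8 cm³.
Total printed volume = 137 + 91.2 + 43.8, so 272 cm³.
Mass: 272 × 1.21 → 329.12 g.
Cost = 329.12 g / 1000 × $69.6/kg = $22.91.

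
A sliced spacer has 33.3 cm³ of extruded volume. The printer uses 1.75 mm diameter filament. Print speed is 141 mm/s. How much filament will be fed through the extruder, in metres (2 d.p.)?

A = π r² = π × 0.875² = 2.4053 mm².
Length = 33.3 cm³ / 2.4053 mm² = 33300 / 2.4053 = 13844.43 mm = 13.84 m.

13.84 m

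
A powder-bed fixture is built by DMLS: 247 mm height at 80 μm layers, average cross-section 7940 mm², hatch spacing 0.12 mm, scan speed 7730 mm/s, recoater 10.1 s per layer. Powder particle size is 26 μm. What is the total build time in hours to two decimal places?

Number of layers: 247 / 0.08 → 3088 (rounded up).
Hatch length per layer = 7940 / 0.12 = 66166.7 mm.
Laser time per layer = 66166.7 / 7730 = 8.5597 s.
Per-layer time = 8.5597 + 10.1 = 18.6597 s.
Build time = 3088 × 18.6597 = 57621.1536 s = 16.01 hours.

16.01 hours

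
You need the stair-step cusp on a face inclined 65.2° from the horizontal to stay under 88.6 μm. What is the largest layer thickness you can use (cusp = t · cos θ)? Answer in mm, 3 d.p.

0.211 mm

Layer height = cusp / cos(65.2°) = 0.0886 / 0.4195 = 0.211 mm.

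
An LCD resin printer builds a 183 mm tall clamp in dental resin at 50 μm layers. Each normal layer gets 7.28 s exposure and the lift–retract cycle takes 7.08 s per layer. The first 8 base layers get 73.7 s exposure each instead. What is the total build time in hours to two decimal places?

14.75 hours

Layer count = ceil(183 / 0.05) = 3660.
Burn-in layers = 8 × (73.7 + 7.08), so 646.24 s.
Remaining layers = 3652 × (7.28 + 7.08) = 52442.72 s.
Total = 646.24 + 52442.72 = 53088.96 s = 14.75 hours.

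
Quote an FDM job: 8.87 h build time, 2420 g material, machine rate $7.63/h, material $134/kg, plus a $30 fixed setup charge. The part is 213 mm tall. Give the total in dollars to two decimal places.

Machine cost = 7.63 × 8.87, so $67.6781.
Material cost = 134 × 2420/1000, so $324.28.
Total = 67.6781 + 324.28 + 30 = 421.9581 ≈ $421.96.

$421.96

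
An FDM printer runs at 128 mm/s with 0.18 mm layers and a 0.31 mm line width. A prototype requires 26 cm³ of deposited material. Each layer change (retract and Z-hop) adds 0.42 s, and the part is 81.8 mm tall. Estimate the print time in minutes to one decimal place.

Line area = 0.18 × 0.31, so 0.0558 mm².
Toolpath length = 26 cm³ / 0.0558 mm² = 26000 / 0.0558 = 465949.8 mm.
Extrusion time = 465949.8 / 128 = 3640.2 s.
Number of layers: 81.8 / 0.18 → 455 (rounded up).
Layer-change overhead = 455 × 0.42 = 191.1 s.
Altogether 3640.2 + 191.1 = 3831.3 s, i.e. 63.9 minutes.

63.9 minutes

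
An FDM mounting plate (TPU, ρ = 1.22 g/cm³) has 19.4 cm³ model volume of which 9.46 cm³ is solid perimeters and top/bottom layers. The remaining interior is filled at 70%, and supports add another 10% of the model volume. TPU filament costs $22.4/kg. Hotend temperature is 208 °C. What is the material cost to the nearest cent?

Interior volume: 19.4 − 9.46 → 9.94 cm³.
Infill deposited = 0.70 × 9.94, so 6.958 cm³.
Support = 0.10 × 19.4, so 1.94 cm³.
Deposited volume: 9.46 + 6.958 + 1.94 → 18.358 cm³.
Mass: 18.358 × 1.22 → 22.39676 g.
At $22.4/kg: 22.39676/1000 × 22.4 = $0.50.

$0.50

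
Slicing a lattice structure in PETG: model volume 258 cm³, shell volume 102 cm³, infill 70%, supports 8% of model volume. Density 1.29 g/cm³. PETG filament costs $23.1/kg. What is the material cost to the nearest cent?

Volume inside the shell = 258 − 102, so 156 cm³.
Infill deposited = 0.70 × 156, so 109.2 cm³.
Support: 0.08 × 258 → 20.64 cm³.
Total extruded = 102 + 109.2 + 20.64, so 231.84 cm³.
Mass: 231.84 × 1.29 → 299.0736 g.
Cost = 299.0736 g / 1000 × $23.1/kg = $6.91.

$6.91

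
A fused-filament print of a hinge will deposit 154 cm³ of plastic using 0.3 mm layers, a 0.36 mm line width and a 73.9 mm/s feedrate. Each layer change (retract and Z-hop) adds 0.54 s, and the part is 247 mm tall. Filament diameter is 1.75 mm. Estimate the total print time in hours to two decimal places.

Line area = 0.3 × 0.36, so 0.108 mm².
Total extruded path = 154000/0.108 = 1425925.9 mm.
Time extruding = 1425925.9 / 73.9 = 19295.3 s.
Layer count = ceil(247 / 0.3) = 824.
Layer-change overhead = 824 × 0.54, so 444.96 s.
Altogether 19295.3 + 444.96 = 19740.26 s, i.e. 5.48 hours.

5.48 hours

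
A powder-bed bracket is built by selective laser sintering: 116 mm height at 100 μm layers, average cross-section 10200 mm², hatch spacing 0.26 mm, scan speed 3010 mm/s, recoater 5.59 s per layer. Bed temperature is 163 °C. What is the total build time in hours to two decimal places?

6.00 hours

Layer count = ceil(116 / 0.1) = 1160.
Scan path per layer = 10200 / 0.26, so 39230.8 mm.
Per-layer scan time = 39230.8 / 3010, so 13.0335 s.
Time per layer: 13.0335 + 5.59 → 18.6235 s.
Total: 1160 × 18.6235 s = 21603.26 s → 6.00 hours.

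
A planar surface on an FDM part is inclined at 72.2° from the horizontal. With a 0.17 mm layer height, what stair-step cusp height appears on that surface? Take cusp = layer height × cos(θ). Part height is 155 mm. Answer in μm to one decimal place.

Cusp = layer height × cos(72.2°) = 0.17 × 0.3057 = 0.051969 mm = 52.0 μm.

52.0 μm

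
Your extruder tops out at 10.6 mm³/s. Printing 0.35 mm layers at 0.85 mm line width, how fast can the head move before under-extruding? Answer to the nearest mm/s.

A: 0.35 × 0.85 → 0.2975 mm².
Max speed = 10.6 / 0.2975 = 35.63 ≈ 36 mm/s.

36 mm/s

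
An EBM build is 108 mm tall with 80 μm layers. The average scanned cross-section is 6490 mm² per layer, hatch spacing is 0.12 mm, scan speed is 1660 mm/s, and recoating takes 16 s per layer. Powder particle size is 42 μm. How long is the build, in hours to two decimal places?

18.22 hours

Layers = ⌈108/0.08⌉ = 1350.
Scan path per layer: 6490 / 0.12 → 54083.3 mm.
Per-layer scan time = 54083.3 / 1660 = 32.5803 s.
Per-layer time: 32.5803 + 16 → 48.5803 s.
Total: 1350 × 48.5803 s = 65583.405 s → 18.22 hours.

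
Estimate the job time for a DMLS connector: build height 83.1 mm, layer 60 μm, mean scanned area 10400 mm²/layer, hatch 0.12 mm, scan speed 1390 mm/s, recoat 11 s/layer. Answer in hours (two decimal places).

28.22 hours

Layers = ⌈83.1/0.06⌉ = 1385.
Scan path per layer = 10400 / 0.12 = 86666.7 mm.
Scan time per layer = 86666.7 / 1390 = 62.3501 s.
Time per layer = 62.3501 + 11 = 73.3501 s.
Build time = 1385 × 73.3501 = 101589.8885 s = 28.22 hours.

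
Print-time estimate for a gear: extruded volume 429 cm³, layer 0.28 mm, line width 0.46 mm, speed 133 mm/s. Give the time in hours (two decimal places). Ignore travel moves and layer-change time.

6.96 hours

Line area = 0.28 × 0.46, so 0.1288 mm².
Total extruded path = 429000/0.1288 = 3330745.3 mm.
Time extruding = 3330745.3 / 133 = 25043.2 s.
In the requested units: 25043.2 s = 6.96 hours.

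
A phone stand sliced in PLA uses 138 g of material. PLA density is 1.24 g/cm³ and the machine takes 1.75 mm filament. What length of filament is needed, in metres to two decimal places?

46.27 m

Volume = 138 g / 1.24 g·cm⁻³ = 111.2903 cm³ = 111290.3 mm³.
Filament cross-section = π × (1.75/2)² = 2.4053 mm².
Length = 111290.3 / 2.4053 = 46268.78 mm = 46.27 m.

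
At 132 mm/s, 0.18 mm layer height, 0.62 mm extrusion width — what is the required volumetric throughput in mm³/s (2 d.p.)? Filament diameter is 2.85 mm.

14.73

Bead cross-section = 0.18 × 0.62 = 0.1116 mm².
Volumetric flow = 132 × 0.1116 = 14.73 mm³/s.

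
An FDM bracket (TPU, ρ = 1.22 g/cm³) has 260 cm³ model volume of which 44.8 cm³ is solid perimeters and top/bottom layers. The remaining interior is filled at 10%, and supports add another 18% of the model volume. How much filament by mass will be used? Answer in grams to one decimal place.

Volume inside the shell: 260 − 44.8 → 215.2 cm³.
Infill volume = 0.10 × 215.2 = 21.52 cm³.
Support = 0.18 × 260 = 46.8 cm³.
Total extruded = 44.8 + 21.52 + 46.8 = 113.12 cm³.
Mass = 113.12 × 1.22 = 138.0064 g.

138.0 g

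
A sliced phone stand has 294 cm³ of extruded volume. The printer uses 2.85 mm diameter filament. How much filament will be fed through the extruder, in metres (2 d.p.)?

Cross-section of 2.85 mm filament: π·(2.85/2)² = 6.3794 mm².
Length = 294 cm³ / 6.3794 mm² = 294000 / 6.3794 = 46085.84 mm = 46.09 m.

46.09 m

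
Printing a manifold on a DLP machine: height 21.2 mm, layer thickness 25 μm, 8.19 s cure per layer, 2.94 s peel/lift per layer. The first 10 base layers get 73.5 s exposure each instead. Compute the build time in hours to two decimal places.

2.80 hours

Number of layers: 21.2 / 0.025 → 848 (rounded up).
Base layers: 10 × (73.5 + 2.94) → 764.4 s.
Remaining layers = 838 × (8.19 + 2.94) = 9326.94 s.
Sum: 764.4 + 9326.94 = 10091.34 s → 2.80 hours.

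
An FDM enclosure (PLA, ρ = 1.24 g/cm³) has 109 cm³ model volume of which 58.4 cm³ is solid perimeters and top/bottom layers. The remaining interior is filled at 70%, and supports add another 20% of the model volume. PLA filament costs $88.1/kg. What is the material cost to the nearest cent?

$12.63

Interior volume: 109 − 58.4 → 50.6 cm³.
Infill deposited = 0.70 × 50.6 = 35.42 cm³.
Support = 0.20 × 109 = 21.8 cm³.
Total extruded: 58.4 + 35.42 + 21.8 → 115.62 cm³.
Mass: 115.62 × 1.24 → 143.3688 g.
At $88.1/kg: 143.3688/1000 × 88.1 = $12.63.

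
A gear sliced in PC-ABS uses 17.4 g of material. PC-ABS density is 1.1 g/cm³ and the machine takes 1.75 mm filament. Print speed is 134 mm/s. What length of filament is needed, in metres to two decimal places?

6.58 m

Extruded volume: 17.4/1.1 = 15.8182 cm³ (15818.2 mm³).
Cross-section of 1.75 mm filament: π·(1.75/2)² = 2.4053 mm².
Length = 15818.2 / 2.4053 = 6576.39 mm = 6.58 m.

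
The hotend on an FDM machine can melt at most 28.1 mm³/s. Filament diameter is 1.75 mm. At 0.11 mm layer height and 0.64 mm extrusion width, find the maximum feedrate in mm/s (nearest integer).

Extrusion cross-section = 0.11 × 0.64 = 0.0704 mm².
v_max = Q/A = 28.1/0.0704 = 399.15 mm/s → 399 mm/s.

399 mm/s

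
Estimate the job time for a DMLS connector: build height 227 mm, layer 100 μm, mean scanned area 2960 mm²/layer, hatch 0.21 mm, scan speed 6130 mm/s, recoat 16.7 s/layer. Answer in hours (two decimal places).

Layers = ⌈227/0.1⌉ = 2270.
Per-layer scan distance = 2960 / 0.21 = 14095.2 mm.
Per-layer scan time: 14095.2 / 6130 → 2.2994 s.
Time per layer = 2.2994 + 16.7, so 18.9994 s.
Total: 2270 × 18.9994 s = 43128.638 s → 11.98 hours.

11.98 hours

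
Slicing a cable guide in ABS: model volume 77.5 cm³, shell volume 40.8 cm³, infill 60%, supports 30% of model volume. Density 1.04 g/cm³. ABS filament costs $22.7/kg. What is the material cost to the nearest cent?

Interior volume = 77.5 − 40.8, so 36.7 cm³.
Infill deposited: 0.60 × 36.7 → 22.02 cm³.
Support: 0.30 × 77.5 → 23.25 cm³.
Total printed volume: 40.8 + 22.02 + 23.25 → 86.07 cm³.
Mass = 86.07 × 1.04 = 89.5128 g.
At $22.7/kg: 89.5128/1000 × 22.7 = $2.03.

$2.03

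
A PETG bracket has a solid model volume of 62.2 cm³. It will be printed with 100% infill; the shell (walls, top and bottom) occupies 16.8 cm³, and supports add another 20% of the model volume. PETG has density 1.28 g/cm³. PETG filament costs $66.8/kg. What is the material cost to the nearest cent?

Interior volume = 62.2 − 16.8 = 45.4 cm³.
Infill deposited: 1.00 × 45.4 → 45.4 cm³.
Support = 0.20 × 62.2 = 12.44 cm³.
Total printed volume = 16.8 + 45.4 + 12.44 = 74.64 cm³.
Mass = 74.64 × 1.28, so 95.5392 g.
Cost = 95.5392 g / 1000 × $66.8/kg = $6.38.

$6.38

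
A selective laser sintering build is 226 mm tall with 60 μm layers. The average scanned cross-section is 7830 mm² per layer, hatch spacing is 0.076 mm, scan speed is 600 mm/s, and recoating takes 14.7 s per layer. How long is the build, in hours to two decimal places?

195.06 hours

Number of layers: 226 / 0.06 → 3767 (rounded up).
Per-layer scan distance = 7830 / 0.076, so 103026.3 mm.
Per-layer scan time = 103026.3 / 600 = 171.7105 s.
Time per layer: 171.7105 + 14.7 → 186.4105 s.
3767 layers × 186.4105 s/layer = 702208.3535 s, i.e. 195.06 hours.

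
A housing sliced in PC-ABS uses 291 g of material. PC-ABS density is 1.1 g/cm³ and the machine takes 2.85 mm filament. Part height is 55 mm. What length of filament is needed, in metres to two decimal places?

Volume = 291 g / 1.1 g·cm⁻³ = 264.5455 cm³ = 264545.5 mm³.
Filament cross-section = π × (2.85/2)² = 6.3794 mm².
Length = 264545.5 / 6.3794 = 41468.71 mm = 41.47 m.

41.47 m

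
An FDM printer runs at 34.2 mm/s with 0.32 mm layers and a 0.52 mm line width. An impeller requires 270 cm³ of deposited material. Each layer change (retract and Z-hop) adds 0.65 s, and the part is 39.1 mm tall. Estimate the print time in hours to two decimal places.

13.20 hours

Bead cross-section: 0.32 × 0.52 → 0.1664 mm².
Path length: 270000 mm³ / 0.1664 mm² → 1622596.2 mm.
Extrusion time = 1622596.2 / 34.2, so 47444.3 s.
Layer count = ceil(39.1 / 0.32) = 123.
Non-print overhead = 123 × 0.65 = 79.95 s.
Altogether 47444.3 + 79.95 = 47524.25 s, i.e. 13.20 hours.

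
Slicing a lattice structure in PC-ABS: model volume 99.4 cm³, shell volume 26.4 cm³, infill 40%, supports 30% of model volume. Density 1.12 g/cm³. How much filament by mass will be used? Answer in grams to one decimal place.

95.7 g

Interior volume = 99.4 − 26.4, so 73 cm³.
Infill deposited: 0.40 × 73 → 29.2 cm³.
Support = 0.30 × 99.4 = 29.82 cm³.
Deposited volume = 26.4 + 29.2 + 29.82, so 85.42 cm³.
Mass = 85.42 × 1.12, so 95.6704 g.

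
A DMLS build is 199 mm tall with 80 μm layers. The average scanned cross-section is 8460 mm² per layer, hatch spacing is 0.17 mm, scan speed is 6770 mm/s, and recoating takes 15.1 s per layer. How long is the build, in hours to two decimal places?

15.52 hours

Number of layers: 199 / 0.08 → 2488 (rounded up).
Per-layer scan distance = 8460 / 0.17, so 49764.7 mm.
Laser time per layer = 49764.7 / 6770, so 7.3508 s.
Time per layer: 7.3508 + 15.1 → 22.4508 s.
2488 layers × 22.4508 s/layer = 55857.5904 s, i.e. 15.52 hours.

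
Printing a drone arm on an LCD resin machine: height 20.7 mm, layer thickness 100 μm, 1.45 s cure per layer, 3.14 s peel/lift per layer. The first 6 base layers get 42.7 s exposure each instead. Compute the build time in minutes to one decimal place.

20.0 minutes

Layer count = ceil(20.7 / 0.1) = 207.
Burn-in layers = 6 × (42.7 + 3.14), so 275.04 s.
Remaining layers: 201 × (1.45 + 3.14) → 922.59 s.
Sum: 275.04 + 922.59 = 1197.63 s → 20.0 minutes.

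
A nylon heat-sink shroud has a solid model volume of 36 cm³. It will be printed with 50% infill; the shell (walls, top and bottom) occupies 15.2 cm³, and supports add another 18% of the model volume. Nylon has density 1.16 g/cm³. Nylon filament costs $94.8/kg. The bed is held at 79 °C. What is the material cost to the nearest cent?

$3.53

Infill region = 36 − 15.2 = 20.8 cm³.
Infill volume = 0.50 × 20.8 = 10.4 cm³.
Support = 0.18 × 36 = 6.48 cm³.
Total extruded = 15.2 + 10.4 + 6.48, so 32.08 cm³.
Mass = 32.08 × 1.16 = 37.2128 g.
At $94.8/kg: 37.2128/1000 × 94.8 = $3.53.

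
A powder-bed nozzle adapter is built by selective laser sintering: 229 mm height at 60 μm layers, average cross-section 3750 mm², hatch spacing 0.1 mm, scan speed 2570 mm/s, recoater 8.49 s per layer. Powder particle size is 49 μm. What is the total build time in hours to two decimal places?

Layers = ⌈229/0.06⌉ = 3817.
Hatch length per layer = 3750 / 0.1 = 37500 mm.
Scan time per layer: 37500 / 2570 → 14.5914 s.
Layer cycle = 14.5914 + 8.49 = 23.0814 s.
Build time = 3817 × 23.0814 = 88101.7038 s = 24.47 hours.

24.47 hours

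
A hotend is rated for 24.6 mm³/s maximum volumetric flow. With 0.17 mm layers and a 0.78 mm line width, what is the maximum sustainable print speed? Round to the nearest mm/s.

186 mm/s

Extrusion cross-section: 0.17 × 0.78 → 0.1326 mm².
Max speed = 24.6 / 0.1326 = 185.52 ≈ 186 mm/s.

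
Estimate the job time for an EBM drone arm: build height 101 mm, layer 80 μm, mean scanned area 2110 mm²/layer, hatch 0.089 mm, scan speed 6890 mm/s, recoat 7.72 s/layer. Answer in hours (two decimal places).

3.92 hours

Number of layers: 101 / 0.08 → 1263 (rounded up).
Per-layer scan distance: 2110 / 0.089 → 23707.9 mm.
Scan time per layer = 23707.9 / 6890 = 3.4409 s.
Time per layer: 3.4409 + 7.72 → 11.1609 s.
1263 layers × 11.1609 s/layer = 14096.2167 s, i.e. 3.92 hours.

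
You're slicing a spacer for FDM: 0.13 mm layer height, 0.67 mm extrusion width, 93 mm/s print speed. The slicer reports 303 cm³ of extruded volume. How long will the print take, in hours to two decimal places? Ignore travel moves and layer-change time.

Bead cross-section = 0.13 × 0.67, so 0.0871 mm².
Total extruded path = 303000/0.0871 = 3478760 mm.
Print-move time = 3478760 / 93 = 37406 s.
37406 s = 10.39 hours.

10.39 hours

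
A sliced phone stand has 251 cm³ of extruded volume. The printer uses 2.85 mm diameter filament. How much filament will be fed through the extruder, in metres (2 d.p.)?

39.35 m

Filament cross-section = π × (2.85/2)² = 6.3794 mm².
Length = 251 cm³ / 6.3794 mm² = 251000 / 6.3794 = 39345.39 mm = 39.35 m.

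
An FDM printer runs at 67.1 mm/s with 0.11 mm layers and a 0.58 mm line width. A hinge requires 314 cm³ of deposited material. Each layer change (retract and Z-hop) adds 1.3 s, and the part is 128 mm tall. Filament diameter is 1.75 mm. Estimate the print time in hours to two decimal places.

20.79 hours

Line area = 0.11 × 0.58, so 0.0638 mm².
Toolpath length = 314 cm³ / 0.0638 mm² = 314000 / 0.0638 = 4921630.1 mm.
Extrusion time = 4921630.1 / 67.1 = 73347.7 s.
Number of layers: 128 / 0.11 → 1164 (rounded up).
Non-print overhead = 1164 × 1.3 = 1513.2 s.
Total = 73347.7 + 1513.2 = 74860.9 s = 20.79 hours.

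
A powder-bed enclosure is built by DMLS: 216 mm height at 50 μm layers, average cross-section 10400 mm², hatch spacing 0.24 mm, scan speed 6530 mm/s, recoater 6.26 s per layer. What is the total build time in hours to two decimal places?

15.48 hours

Layers = ⌈216/0.05⌉ = 4320.
Hatch length per layer: 10400 / 0.24 → 43333.3 mm.
Laser time per layer = 43333.3 / 6530, so 6.636 s.
Time per layer: 6.636 + 6.26 → 12.896 s.
4320 layers × 12.896 s/layer = 55710.72 s, i.e. 15.48 hours.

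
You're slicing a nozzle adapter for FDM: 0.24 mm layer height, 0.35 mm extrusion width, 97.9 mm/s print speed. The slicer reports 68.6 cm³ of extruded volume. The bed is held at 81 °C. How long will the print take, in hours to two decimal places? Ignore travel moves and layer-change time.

Bead cross-section: 0.24 × 0.35 → 0.084 mm².
Toolpath length = 68.6 cm³ / 0.084 mm² = 68600 / 0.084 = 816666.7 mm.
Extrusion time = 816666.7 / 97.9, so 8341.8 s.
In the requested units: 8341.8 s = 2.32 hours.

2.32 hours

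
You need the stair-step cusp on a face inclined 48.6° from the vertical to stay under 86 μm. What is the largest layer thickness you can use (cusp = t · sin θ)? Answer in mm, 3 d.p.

0.115 mm

t = h_c / sin θ = 0.086 / 0.7501 = 0.115 mm.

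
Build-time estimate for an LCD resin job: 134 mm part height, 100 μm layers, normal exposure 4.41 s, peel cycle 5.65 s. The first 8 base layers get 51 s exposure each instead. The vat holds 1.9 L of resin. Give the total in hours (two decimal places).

Layer count = ceil(134 / 0.1) = 1340.
Base layers = 8 × (51 + 5.65), so 453.2 s.
Normal layers = 1332 × (4.41 + 5.65), so 13399.92 s.
Sum: 453.2 + 13399.92 = 13853.12 s → 3.85 hours.

3.85 hours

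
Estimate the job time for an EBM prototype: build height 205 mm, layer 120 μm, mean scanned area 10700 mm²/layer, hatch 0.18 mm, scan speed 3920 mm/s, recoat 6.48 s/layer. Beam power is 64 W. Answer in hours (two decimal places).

10.28 hours

Number of layers: 205 / 0.12 → 1709 (rounded up).
Scan path per layer: 10700 / 0.18 → 59444.4 mm.
Beam time per layer = 59444.4 / 3920, so 15.1644 s.
Layer cycle: 15.1644 + 6.48 → 21.6444 s.
1709 layers × 21.6444 s/layer = 36990.2796 s, i.e. 10.28 hours.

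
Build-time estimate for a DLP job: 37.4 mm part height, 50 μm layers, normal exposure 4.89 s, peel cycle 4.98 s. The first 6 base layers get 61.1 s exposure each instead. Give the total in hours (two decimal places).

2.14 hours

Layers = ⌈37.4/0.05⌉ = 748.
Burn-in layers = 6 × (61.1 + 4.98) = 396.48 s.
Normal layers = 742 × (4.89 + 4.98) = 7323.54 s.
Total = 396.48 + 7323.54 = 7720.02 s = 2.14 hours.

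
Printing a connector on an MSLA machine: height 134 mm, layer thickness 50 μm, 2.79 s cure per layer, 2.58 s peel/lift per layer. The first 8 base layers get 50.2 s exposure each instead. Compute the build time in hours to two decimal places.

Number of layers: 134 / 0.05 → 2680 (rounded up).
Base layers = 8 × (50.2 + 2.58) = 422.24 s.
Regular layers = 2672 × (2.79 + 2.58) = 14348.64 s.
Total = 422.24 + 14348.64 = 14770.88 s = 4.10 hours.

4.10 hours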